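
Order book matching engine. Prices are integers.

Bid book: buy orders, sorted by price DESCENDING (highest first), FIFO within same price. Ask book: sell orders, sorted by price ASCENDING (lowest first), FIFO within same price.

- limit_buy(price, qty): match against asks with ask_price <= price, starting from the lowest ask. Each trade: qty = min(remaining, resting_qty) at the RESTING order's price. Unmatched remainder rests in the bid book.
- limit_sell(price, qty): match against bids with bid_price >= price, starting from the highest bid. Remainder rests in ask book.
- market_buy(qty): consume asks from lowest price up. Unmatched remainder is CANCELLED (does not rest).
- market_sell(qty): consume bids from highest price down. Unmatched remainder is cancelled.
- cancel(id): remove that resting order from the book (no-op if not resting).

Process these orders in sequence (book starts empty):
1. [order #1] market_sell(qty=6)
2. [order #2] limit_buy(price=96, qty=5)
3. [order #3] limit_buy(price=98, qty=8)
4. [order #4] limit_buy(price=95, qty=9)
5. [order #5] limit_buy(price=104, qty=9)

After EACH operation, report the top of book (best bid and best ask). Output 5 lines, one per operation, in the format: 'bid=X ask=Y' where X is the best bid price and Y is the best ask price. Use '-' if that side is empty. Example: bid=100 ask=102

After op 1 [order #1] market_sell(qty=6): fills=none; bids=[-] asks=[-]
After op 2 [order #2] limit_buy(price=96, qty=5): fills=none; bids=[#2:5@96] asks=[-]
After op 3 [order #3] limit_buy(price=98, qty=8): fills=none; bids=[#3:8@98 #2:5@96] asks=[-]
After op 4 [order #4] limit_buy(price=95, qty=9): fills=none; bids=[#3:8@98 #2:5@96 #4:9@95] asks=[-]
After op 5 [order #5] limit_buy(price=104, qty=9): fills=none; bids=[#5:9@104 #3:8@98 #2:5@96 #4:9@95] asks=[-]

Answer: bid=- ask=-
bid=96 ask=-
bid=98 ask=-
bid=98 ask=-
bid=104 ask=-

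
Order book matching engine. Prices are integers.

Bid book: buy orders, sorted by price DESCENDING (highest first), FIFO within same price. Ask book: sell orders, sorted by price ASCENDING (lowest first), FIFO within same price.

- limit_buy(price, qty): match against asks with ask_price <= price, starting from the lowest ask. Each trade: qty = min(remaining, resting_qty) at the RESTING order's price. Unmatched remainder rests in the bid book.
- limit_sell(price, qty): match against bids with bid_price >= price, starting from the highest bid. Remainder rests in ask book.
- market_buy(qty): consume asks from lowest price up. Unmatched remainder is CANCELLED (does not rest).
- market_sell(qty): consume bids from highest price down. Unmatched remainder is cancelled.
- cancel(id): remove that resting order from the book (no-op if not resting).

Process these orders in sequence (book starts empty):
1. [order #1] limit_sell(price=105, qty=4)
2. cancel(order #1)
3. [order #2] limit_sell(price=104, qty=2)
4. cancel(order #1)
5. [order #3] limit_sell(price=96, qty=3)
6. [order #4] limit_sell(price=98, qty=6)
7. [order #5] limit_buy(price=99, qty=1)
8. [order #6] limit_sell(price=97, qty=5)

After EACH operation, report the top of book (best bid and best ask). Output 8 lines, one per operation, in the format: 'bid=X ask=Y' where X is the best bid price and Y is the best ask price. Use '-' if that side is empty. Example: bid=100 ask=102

Answer: bid=- ask=105
bid=- ask=-
bid=- ask=104
bid=- ask=104
bid=- ask=96
bid=- ask=96
bid=- ask=96
bid=- ask=96

Derivation:
After op 1 [order #1] limit_sell(price=105, qty=4): fills=none; bids=[-] asks=[#1:4@105]
After op 2 cancel(order #1): fills=none; bids=[-] asks=[-]
After op 3 [order #2] limit_sell(price=104, qty=2): fills=none; bids=[-] asks=[#2:2@104]
After op 4 cancel(order #1): fills=none; bids=[-] asks=[#2:2@104]
After op 5 [order #3] limit_sell(price=96, qty=3): fills=none; bids=[-] asks=[#3:3@96 #2:2@104]
After op 6 [order #4] limit_sell(price=98, qty=6): fills=none; bids=[-] asks=[#3:3@96 #4:6@98 #2:2@104]
After op 7 [order #5] limit_buy(price=99, qty=1): fills=#5x#3:1@96; bids=[-] asks=[#3:2@96 #4:6@98 #2:2@104]
After op 8 [order #6] limit_sell(price=97, qty=5): fills=none; bids=[-] asks=[#3:2@96 #6:5@97 #4:6@98 #2:2@104]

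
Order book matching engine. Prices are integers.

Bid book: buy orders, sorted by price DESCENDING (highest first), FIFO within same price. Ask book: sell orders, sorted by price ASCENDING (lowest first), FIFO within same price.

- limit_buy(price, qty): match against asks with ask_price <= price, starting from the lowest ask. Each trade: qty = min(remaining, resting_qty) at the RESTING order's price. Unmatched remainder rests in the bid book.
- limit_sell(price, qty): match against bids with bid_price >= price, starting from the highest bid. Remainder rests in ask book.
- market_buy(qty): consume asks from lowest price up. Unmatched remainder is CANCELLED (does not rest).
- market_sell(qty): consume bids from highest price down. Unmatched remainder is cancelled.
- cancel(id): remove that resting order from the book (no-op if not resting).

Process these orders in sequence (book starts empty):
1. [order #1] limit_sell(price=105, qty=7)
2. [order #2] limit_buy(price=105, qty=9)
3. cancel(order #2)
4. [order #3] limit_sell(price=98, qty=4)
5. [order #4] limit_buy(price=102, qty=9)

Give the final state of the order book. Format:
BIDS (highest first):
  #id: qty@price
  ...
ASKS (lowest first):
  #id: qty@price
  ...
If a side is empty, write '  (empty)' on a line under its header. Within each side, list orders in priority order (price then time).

After op 1 [order #1] limit_sell(price=105, qty=7): fills=none; bids=[-] asks=[#1:7@105]
After op 2 [order #2] limit_buy(price=105, qty=9): fills=#2x#1:7@105; bids=[#2:2@105] asks=[-]
After op 3 cancel(order #2): fills=none; bids=[-] asks=[-]
After op 4 [order #3] limit_sell(price=98, qty=4): fills=none; bids=[-] asks=[#3:4@98]
After op 5 [order #4] limit_buy(price=102, qty=9): fills=#4x#3:4@98; bids=[#4:5@102] asks=[-]

Answer: BIDS (highest first):
  #4: 5@102
ASKS (lowest first):
  (empty)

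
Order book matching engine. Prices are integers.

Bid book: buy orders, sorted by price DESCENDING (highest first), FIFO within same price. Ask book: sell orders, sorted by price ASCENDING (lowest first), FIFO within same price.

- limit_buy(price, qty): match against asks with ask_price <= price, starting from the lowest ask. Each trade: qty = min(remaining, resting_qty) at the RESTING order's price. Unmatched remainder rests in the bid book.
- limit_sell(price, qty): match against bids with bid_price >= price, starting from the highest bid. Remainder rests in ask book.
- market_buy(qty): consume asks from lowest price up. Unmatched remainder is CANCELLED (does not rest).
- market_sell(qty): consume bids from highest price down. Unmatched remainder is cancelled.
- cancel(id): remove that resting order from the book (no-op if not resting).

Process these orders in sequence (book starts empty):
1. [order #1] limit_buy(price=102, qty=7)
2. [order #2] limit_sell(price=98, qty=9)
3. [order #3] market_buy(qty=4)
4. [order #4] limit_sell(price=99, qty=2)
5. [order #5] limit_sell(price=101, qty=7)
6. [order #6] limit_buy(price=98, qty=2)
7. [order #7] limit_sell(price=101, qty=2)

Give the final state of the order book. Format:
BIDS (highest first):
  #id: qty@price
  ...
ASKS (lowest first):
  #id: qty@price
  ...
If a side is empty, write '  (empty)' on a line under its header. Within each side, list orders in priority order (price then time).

After op 1 [order #1] limit_buy(price=102, qty=7): fills=none; bids=[#1:7@102] asks=[-]
After op 2 [order #2] limit_sell(price=98, qty=9): fills=#1x#2:7@102; bids=[-] asks=[#2:2@98]
After op 3 [order #3] market_buy(qty=4): fills=#3x#2:2@98; bids=[-] asks=[-]
After op 4 [order #4] limit_sell(price=99, qty=2): fills=none; bids=[-] asks=[#4:2@99]
After op 5 [order #5] limit_sell(price=101, qty=7): fills=none; bids=[-] asks=[#4:2@99 #5:7@101]
After op 6 [order #6] limit_buy(price=98, qty=2): fills=none; bids=[#6:2@98] asks=[#4:2@99 #5:7@101]
After op 7 [order #7] limit_sell(price=101, qty=2): fills=none; bids=[#6:2@98] asks=[#4:2@99 #5:7@101 #7:2@101]

Answer: BIDS (highest first):
  #6: 2@98
ASKS (lowest first):
  #4: 2@99
  #5: 7@101
  #7: 2@101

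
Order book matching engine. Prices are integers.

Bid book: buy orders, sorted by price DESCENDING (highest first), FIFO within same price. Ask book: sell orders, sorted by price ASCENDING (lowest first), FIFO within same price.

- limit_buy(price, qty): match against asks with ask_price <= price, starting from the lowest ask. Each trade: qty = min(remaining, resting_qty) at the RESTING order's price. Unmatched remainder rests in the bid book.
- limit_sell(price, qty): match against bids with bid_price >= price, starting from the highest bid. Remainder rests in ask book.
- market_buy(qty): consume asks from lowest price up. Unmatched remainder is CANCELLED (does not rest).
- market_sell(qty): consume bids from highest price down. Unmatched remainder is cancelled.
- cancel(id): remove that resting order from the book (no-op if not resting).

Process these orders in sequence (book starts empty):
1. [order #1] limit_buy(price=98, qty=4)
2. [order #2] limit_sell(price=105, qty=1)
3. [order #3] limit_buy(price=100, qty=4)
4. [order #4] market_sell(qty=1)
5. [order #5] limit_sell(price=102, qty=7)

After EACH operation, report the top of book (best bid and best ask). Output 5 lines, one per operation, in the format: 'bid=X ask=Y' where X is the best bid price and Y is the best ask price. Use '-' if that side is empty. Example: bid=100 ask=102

After op 1 [order #1] limit_buy(price=98, qty=4): fills=none; bids=[#1:4@98] asks=[-]
After op 2 [order #2] limit_sell(price=105, qty=1): fills=none; bids=[#1:4@98] asks=[#2:1@105]
After op 3 [order #3] limit_buy(price=100, qty=4): fills=none; bids=[#3:4@100 #1:4@98] asks=[#2:1@105]
After op 4 [order #4] market_sell(qty=1): fills=#3x#4:1@100; bids=[#3:3@100 #1:4@98] asks=[#2:1@105]
After op 5 [order #5] limit_sell(price=102, qty=7): fills=none; bids=[#3:3@100 #1:4@98] asks=[#5:7@102 #2:1@105]

Answer: bid=98 ask=-
bid=98 ask=105
bid=100 ask=105
bid=100 ask=105
bid=100 ask=102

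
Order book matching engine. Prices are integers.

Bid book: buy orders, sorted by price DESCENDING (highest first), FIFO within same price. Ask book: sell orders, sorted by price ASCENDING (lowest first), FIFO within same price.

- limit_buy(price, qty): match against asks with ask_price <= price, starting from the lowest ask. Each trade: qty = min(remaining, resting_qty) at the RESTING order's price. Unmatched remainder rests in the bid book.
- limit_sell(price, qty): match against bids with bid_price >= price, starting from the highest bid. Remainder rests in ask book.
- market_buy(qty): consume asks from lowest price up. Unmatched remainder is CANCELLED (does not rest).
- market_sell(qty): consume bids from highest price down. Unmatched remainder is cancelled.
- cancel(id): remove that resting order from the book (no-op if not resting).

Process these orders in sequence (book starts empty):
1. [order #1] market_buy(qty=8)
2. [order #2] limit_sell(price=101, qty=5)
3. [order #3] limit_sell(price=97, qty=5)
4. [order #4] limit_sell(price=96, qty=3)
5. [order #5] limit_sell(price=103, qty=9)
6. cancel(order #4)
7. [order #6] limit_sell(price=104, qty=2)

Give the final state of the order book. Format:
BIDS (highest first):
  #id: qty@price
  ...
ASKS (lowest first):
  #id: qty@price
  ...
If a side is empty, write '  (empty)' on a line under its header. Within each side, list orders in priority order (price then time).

After op 1 [order #1] market_buy(qty=8): fills=none; bids=[-] asks=[-]
After op 2 [order #2] limit_sell(price=101, qty=5): fills=none; bids=[-] asks=[#2:5@101]
After op 3 [order #3] limit_sell(price=97, qty=5): fills=none; bids=[-] asks=[#3:5@97 #2:5@101]
After op 4 [order #4] limit_sell(price=96, qty=3): fills=none; bids=[-] asks=[#4:3@96 #3:5@97 #2:5@101]
After op 5 [order #5] limit_sell(price=103, qty=9): fills=none; bids=[-] asks=[#4:3@96 #3:5@97 #2:5@101 #5:9@103]
After op 6 cancel(order #4): fills=none; bids=[-] asks=[#3:5@97 #2:5@101 #5:9@103]
After op 7 [order #6] limit_sell(price=104, qty=2): fills=none; bids=[-] asks=[#3:5@97 #2:5@101 #5:9@103 #6:2@104]

Answer: BIDS (highest first):
  (empty)
ASKS (lowest first):
  #3: 5@97
  #2: 5@101
  #5: 9@103
  #6: 2@104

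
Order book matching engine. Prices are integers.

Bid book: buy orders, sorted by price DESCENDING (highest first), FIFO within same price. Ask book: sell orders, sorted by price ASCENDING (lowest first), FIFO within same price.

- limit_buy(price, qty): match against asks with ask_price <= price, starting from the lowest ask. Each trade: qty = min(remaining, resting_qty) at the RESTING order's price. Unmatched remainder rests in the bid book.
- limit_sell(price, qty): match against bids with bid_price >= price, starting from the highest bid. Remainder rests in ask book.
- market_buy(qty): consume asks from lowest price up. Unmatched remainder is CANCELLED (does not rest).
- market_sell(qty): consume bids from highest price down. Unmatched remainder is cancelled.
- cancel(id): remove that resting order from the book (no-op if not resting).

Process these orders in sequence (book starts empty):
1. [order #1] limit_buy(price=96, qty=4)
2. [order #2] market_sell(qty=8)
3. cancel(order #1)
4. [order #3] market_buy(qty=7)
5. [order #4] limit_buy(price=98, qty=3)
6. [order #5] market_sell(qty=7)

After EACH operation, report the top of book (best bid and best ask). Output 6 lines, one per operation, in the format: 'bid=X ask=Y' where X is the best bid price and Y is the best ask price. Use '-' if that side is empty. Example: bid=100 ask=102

Answer: bid=96 ask=-
bid=- ask=-
bid=- ask=-
bid=- ask=-
bid=98 ask=-
bid=- ask=-

Derivation:
After op 1 [order #1] limit_buy(price=96, qty=4): fills=none; bids=[#1:4@96] asks=[-]
After op 2 [order #2] market_sell(qty=8): fills=#1x#2:4@96; bids=[-] asks=[-]
After op 3 cancel(order #1): fills=none; bids=[-] asks=[-]
After op 4 [order #3] market_buy(qty=7): fills=none; bids=[-] asks=[-]
After op 5 [order #4] limit_buy(price=98, qty=3): fills=none; bids=[#4:3@98] asks=[-]
After op 6 [order #5] market_sell(qty=7): fills=#4x#5:3@98; bids=[-] asks=[-]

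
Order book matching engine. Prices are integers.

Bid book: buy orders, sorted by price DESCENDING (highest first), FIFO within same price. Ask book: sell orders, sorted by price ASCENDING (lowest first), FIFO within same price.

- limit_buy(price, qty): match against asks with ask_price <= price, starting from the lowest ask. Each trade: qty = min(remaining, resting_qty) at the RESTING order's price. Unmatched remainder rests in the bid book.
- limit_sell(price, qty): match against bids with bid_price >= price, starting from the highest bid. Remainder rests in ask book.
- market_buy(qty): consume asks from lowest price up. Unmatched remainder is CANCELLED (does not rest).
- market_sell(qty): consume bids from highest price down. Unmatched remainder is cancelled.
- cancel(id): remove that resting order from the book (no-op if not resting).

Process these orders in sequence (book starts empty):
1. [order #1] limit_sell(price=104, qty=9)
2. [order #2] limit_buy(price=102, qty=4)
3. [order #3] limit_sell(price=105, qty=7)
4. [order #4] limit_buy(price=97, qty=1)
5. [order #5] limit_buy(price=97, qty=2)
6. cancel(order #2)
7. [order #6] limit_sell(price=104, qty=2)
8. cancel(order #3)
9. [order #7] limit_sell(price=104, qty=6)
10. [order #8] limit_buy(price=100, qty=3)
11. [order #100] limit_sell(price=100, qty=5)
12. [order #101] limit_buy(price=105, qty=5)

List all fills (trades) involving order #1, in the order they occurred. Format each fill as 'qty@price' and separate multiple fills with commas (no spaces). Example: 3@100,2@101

Answer: 3@104

Derivation:
After op 1 [order #1] limit_sell(price=104, qty=9): fills=none; bids=[-] asks=[#1:9@104]
After op 2 [order #2] limit_buy(price=102, qty=4): fills=none; bids=[#2:4@102] asks=[#1:9@104]
After op 3 [order #3] limit_sell(price=105, qty=7): fills=none; bids=[#2:4@102] asks=[#1:9@104 #3:7@105]
After op 4 [order #4] limit_buy(price=97, qty=1): fills=none; bids=[#2:4@102 #4:1@97] asks=[#1:9@104 #3:7@105]
After op 5 [order #5] limit_buy(price=97, qty=2): fills=none; bids=[#2:4@102 #4:1@97 #5:2@97] asks=[#1:9@104 #3:7@105]
After op 6 cancel(order #2): fills=none; bids=[#4:1@97 #5:2@97] asks=[#1:9@104 #3:7@105]
After op 7 [order #6] limit_sell(price=104, qty=2): fills=none; bids=[#4:1@97 #5:2@97] asks=[#1:9@104 #6:2@104 #3:7@105]
After op 8 cancel(order #3): fills=none; bids=[#4:1@97 #5:2@97] asks=[#1:9@104 #6:2@104]
After op 9 [order #7] limit_sell(price=104, qty=6): fills=none; bids=[#4:1@97 #5:2@97] asks=[#1:9@104 #6:2@104 #7:6@104]
After op 10 [order #8] limit_buy(price=100, qty=3): fills=none; bids=[#8:3@100 #4:1@97 #5:2@97] asks=[#1:9@104 #6:2@104 #7:6@104]
After op 11 [order #100] limit_sell(price=100, qty=5): fills=#8x#100:3@100; bids=[#4:1@97 #5:2@97] asks=[#100:2@100 #1:9@104 #6:2@104 #7:6@104]
After op 12 [order #101] limit_buy(price=105, qty=5): fills=#101x#100:2@100 #101x#1:3@104; bids=[#4:1@97 #5:2@97] asks=[#1:6@104 #6:2@104 #7:6@104]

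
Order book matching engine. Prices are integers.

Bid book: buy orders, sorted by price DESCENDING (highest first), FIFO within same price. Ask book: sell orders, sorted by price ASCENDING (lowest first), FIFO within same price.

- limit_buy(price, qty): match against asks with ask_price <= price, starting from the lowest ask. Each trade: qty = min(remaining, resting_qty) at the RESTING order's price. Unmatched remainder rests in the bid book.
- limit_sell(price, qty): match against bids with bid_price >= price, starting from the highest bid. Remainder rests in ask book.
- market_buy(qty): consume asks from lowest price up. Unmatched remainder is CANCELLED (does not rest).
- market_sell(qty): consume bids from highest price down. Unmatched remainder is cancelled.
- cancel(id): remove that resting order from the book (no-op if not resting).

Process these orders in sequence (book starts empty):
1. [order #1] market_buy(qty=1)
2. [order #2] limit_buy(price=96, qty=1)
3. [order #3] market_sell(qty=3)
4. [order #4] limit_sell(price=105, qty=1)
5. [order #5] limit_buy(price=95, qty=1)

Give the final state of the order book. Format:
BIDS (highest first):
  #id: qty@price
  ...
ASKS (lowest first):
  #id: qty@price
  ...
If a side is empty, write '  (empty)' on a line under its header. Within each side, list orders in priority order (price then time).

After op 1 [order #1] market_buy(qty=1): fills=none; bids=[-] asks=[-]
After op 2 [order #2] limit_buy(price=96, qty=1): fills=none; bids=[#2:1@96] asks=[-]
After op 3 [order #3] market_sell(qty=3): fills=#2x#3:1@96; bids=[-] asks=[-]
After op 4 [order #4] limit_sell(price=105, qty=1): fills=none; bids=[-] asks=[#4:1@105]
After op 5 [order #5] limit_buy(price=95, qty=1): fills=none; bids=[#5:1@95] asks=[#4:1@105]

Answer: BIDS (highest first):
  #5: 1@95
ASKS (lowest first):
  #4: 1@105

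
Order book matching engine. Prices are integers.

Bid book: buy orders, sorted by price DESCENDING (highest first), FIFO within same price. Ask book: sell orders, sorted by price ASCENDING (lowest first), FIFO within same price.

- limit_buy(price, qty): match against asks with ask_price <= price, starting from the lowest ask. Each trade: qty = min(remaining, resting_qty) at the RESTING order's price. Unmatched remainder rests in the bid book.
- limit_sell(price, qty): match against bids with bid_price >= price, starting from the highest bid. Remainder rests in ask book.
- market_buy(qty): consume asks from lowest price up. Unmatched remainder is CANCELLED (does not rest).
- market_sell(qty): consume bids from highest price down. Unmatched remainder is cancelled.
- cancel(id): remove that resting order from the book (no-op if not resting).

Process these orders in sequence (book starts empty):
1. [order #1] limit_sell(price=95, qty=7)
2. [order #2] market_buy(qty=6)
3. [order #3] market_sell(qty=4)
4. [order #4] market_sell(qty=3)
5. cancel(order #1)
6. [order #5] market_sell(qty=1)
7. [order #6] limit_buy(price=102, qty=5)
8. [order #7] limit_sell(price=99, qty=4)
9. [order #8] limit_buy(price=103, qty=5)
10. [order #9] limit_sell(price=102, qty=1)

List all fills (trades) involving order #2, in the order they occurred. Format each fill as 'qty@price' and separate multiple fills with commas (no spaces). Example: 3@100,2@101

After op 1 [order #1] limit_sell(price=95, qty=7): fills=none; bids=[-] asks=[#1:7@95]
After op 2 [order #2] market_buy(qty=6): fills=#2x#1:6@95; bids=[-] asks=[#1:1@95]
After op 3 [order #3] market_sell(qty=4): fills=none; bids=[-] asks=[#1:1@95]
After op 4 [order #4] market_sell(qty=3): fills=none; bids=[-] asks=[#1:1@95]
After op 5 cancel(order #1): fills=none; bids=[-] asks=[-]
After op 6 [order #5] market_sell(qty=1): fills=none; bids=[-] asks=[-]
After op 7 [order #6] limit_buy(price=102, qty=5): fills=none; bids=[#6:5@102] asks=[-]
After op 8 [order #7] limit_sell(price=99, qty=4): fills=#6x#7:4@102; bids=[#6:1@102] asks=[-]
After op 9 [order #8] limit_buy(price=103, qty=5): fills=none; bids=[#8:5@103 #6:1@102] asks=[-]
After op 10 [order #9] limit_sell(price=102, qty=1): fills=#8x#9:1@103; bids=[#8:4@103 #6:1@102] asks=[-]

Answer: 6@95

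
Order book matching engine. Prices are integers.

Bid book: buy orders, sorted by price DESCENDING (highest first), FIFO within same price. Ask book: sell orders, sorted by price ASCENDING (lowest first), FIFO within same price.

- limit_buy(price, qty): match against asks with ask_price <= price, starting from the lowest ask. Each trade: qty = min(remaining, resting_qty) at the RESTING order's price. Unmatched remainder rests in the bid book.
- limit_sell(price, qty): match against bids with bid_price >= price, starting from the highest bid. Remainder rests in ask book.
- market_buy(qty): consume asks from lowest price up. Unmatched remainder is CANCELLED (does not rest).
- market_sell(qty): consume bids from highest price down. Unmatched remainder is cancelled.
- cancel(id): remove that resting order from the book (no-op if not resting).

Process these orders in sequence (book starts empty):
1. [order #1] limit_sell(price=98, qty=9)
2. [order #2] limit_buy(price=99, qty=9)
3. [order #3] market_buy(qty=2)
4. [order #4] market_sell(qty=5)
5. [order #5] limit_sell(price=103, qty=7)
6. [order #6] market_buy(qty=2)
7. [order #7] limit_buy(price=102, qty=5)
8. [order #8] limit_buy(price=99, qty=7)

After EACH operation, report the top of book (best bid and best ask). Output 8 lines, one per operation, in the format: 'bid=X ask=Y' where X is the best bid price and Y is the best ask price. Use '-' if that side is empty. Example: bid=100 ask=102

Answer: bid=- ask=98
bid=- ask=-
bid=- ask=-
bid=- ask=-
bid=- ask=103
bid=- ask=103
bid=102 ask=103
bid=102 ask=103

Derivation:
After op 1 [order #1] limit_sell(price=98, qty=9): fills=none; bids=[-] asks=[#1:9@98]
After op 2 [order #2] limit_buy(price=99, qty=9): fills=#2x#1:9@98; bids=[-] asks=[-]
After op 3 [order #3] market_buy(qty=2): fills=none; bids=[-] asks=[-]
After op 4 [order #4] market_sell(qty=5): fills=none; bids=[-] asks=[-]
After op 5 [order #5] limit_sell(price=103, qty=7): fills=none; bids=[-] asks=[#5:7@103]
After op 6 [order #6] market_buy(qty=2): fills=#6x#5:2@103; bids=[-] asks=[#5:5@103]
After op 7 [order #7] limit_buy(price=102, qty=5): fills=none; bids=[#7:5@102] asks=[#5:5@103]
After op 8 [order #8] limit_buy(price=99, qty=7): fills=none; bids=[#7:5@102 #8:7@99] asks=[#5:5@103]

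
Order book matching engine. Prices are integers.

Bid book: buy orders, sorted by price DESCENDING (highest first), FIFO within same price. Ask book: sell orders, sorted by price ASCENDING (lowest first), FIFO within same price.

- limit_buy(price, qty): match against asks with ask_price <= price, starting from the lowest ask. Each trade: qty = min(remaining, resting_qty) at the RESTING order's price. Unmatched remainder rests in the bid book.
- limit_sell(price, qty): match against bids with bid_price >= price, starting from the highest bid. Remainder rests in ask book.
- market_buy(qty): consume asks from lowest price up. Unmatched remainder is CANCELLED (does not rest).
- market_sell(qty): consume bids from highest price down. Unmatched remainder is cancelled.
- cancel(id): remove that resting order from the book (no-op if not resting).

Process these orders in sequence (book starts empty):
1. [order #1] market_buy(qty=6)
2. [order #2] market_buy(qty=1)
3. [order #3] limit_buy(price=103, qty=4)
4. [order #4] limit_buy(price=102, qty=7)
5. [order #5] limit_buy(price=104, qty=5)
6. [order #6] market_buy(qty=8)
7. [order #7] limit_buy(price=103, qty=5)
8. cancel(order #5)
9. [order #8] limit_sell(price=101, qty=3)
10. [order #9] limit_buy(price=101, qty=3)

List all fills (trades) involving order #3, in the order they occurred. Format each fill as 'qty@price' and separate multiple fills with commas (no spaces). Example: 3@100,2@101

After op 1 [order #1] market_buy(qty=6): fills=none; bids=[-] asks=[-]
After op 2 [order #2] market_buy(qty=1): fills=none; bids=[-] asks=[-]
After op 3 [order #3] limit_buy(price=103, qty=4): fills=none; bids=[#3:4@103] asks=[-]
After op 4 [order #4] limit_buy(price=102, qty=7): fills=none; bids=[#3:4@103 #4:7@102] asks=[-]
After op 5 [order #5] limit_buy(price=104, qty=5): fills=none; bids=[#5:5@104 #3:4@103 #4:7@102] asks=[-]
After op 6 [order #6] market_buy(qty=8): fills=none; bids=[#5:5@104 #3:4@103 #4:7@102] asks=[-]
After op 7 [order #7] limit_buy(price=103, qty=5): fills=none; bids=[#5:5@104 #3:4@103 #7:5@103 #4:7@102] asks=[-]
After op 8 cancel(order #5): fills=none; bids=[#3:4@103 #7:5@103 #4:7@102] asks=[-]
After op 9 [order #8] limit_sell(price=101, qty=3): fills=#3x#8:3@103; bids=[#3:1@103 #7:5@103 #4:7@102] asks=[-]
After op 10 [order #9] limit_buy(price=101, qty=3): fills=none; bids=[#3:1@103 #7:5@103 #4:7@102 #9:3@101] asks=[-]

Answer: 3@103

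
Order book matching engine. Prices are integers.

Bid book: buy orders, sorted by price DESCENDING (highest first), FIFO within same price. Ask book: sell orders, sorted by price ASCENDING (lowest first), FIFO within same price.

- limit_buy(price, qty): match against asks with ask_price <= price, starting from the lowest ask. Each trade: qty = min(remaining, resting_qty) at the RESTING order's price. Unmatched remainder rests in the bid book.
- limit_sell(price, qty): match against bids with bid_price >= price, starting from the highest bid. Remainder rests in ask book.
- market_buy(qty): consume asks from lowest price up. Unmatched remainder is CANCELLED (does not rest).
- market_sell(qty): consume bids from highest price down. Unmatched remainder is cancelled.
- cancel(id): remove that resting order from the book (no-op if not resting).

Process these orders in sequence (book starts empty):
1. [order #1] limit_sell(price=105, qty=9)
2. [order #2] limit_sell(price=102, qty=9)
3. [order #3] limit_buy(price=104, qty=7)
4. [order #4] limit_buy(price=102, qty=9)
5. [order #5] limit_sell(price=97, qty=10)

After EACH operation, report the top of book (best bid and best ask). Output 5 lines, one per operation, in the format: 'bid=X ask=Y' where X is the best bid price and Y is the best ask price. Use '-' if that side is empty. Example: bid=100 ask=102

Answer: bid=- ask=105
bid=- ask=102
bid=- ask=102
bid=102 ask=105
bid=- ask=97

Derivation:
After op 1 [order #1] limit_sell(price=105, qty=9): fills=none; bids=[-] asks=[#1:9@105]
After op 2 [order #2] limit_sell(price=102, qty=9): fills=none; bids=[-] asks=[#2:9@102 #1:9@105]
After op 3 [order #3] limit_buy(price=104, qty=7): fills=#3x#2:7@102; bids=[-] asks=[#2:2@102 #1:9@105]
After op 4 [order #4] limit_buy(price=102, qty=9): fills=#4x#2:2@102; bids=[#4:7@102] asks=[#1:9@105]
After op 5 [order #5] limit_sell(price=97, qty=10): fills=#4x#5:7@102; bids=[-] asks=[#5:3@97 #1:9@105]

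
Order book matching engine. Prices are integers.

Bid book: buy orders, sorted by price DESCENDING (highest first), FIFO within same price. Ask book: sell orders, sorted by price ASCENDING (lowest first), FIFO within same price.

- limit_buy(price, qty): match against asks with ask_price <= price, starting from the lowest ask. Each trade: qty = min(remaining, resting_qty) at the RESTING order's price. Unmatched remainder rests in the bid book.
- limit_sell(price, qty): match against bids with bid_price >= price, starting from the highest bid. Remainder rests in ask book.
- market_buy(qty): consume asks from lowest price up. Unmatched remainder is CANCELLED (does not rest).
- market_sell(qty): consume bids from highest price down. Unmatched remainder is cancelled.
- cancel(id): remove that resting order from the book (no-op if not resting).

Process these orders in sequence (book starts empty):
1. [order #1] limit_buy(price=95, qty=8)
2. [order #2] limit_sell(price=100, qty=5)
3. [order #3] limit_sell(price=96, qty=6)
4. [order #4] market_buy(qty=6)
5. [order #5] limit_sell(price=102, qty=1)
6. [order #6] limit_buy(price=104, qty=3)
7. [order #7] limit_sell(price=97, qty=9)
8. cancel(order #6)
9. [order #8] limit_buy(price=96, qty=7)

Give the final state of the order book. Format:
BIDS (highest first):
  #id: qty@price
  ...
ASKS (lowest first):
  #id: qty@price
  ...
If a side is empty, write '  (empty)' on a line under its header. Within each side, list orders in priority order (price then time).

After op 1 [order #1] limit_buy(price=95, qty=8): fills=none; bids=[#1:8@95] asks=[-]
After op 2 [order #2] limit_sell(price=100, qty=5): fills=none; bids=[#1:8@95] asks=[#2:5@100]
After op 3 [order #3] limit_sell(price=96, qty=6): fills=none; bids=[#1:8@95] asks=[#3:6@96 #2:5@100]
After op 4 [order #4] market_buy(qty=6): fills=#4x#3:6@96; bids=[#1:8@95] asks=[#2:5@100]
After op 5 [order #5] limit_sell(price=102, qty=1): fills=none; bids=[#1:8@95] asks=[#2:5@100 #5:1@102]
After op 6 [order #6] limit_buy(price=104, qty=3): fills=#6x#2:3@100; bids=[#1:8@95] asks=[#2:2@100 #5:1@102]
After op 7 [order #7] limit_sell(price=97, qty=9): fills=none; bids=[#1:8@95] asks=[#7:9@97 #2:2@100 #5:1@102]
After op 8 cancel(order #6): fills=none; bids=[#1:8@95] asks=[#7:9@97 #2:2@100 #5:1@102]
After op 9 [order #8] limit_buy(price=96, qty=7): fills=none; bids=[#8:7@96 #1:8@95] asks=[#7:9@97 #2:2@100 #5:1@102]

Answer: BIDS (highest first):
  #8: 7@96
  #1: 8@95
ASKS (lowest first):
  #7: 9@97
  #2: 2@100
  #5: 1@102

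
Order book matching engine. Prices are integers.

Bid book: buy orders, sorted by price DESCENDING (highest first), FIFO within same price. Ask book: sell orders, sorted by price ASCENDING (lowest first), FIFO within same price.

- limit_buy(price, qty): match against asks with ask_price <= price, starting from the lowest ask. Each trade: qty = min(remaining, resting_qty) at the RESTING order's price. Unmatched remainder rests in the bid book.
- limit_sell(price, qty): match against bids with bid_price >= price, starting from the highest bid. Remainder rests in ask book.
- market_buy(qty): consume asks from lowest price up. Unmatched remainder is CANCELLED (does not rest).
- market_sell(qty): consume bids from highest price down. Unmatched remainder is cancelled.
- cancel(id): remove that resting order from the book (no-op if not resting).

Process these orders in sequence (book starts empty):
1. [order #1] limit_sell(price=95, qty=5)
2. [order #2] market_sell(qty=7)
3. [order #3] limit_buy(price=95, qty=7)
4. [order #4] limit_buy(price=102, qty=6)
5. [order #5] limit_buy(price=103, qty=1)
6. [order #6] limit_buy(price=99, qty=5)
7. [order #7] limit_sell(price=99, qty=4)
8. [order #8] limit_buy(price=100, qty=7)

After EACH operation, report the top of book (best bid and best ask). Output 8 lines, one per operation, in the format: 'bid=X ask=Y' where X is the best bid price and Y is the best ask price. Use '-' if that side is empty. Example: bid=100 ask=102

After op 1 [order #1] limit_sell(price=95, qty=5): fills=none; bids=[-] asks=[#1:5@95]
After op 2 [order #2] market_sell(qty=7): fills=none; bids=[-] asks=[#1:5@95]
After op 3 [order #3] limit_buy(price=95, qty=7): fills=#3x#1:5@95; bids=[#3:2@95] asks=[-]
After op 4 [order #4] limit_buy(price=102, qty=6): fills=none; bids=[#4:6@102 #3:2@95] asks=[-]
After op 5 [order #5] limit_buy(price=103, qty=1): fills=none; bids=[#5:1@103 #4:6@102 #3:2@95] asks=[-]
After op 6 [order #6] limit_buy(price=99, qty=5): fills=none; bids=[#5:1@103 #4:6@102 #6:5@99 #3:2@95] asks=[-]
After op 7 [order #7] limit_sell(price=99, qty=4): fills=#5x#7:1@103 #4x#7:3@102; bids=[#4:3@102 #6:5@99 #3:2@95] asks=[-]
After op 8 [order #8] limit_buy(price=100, qty=7): fills=none; bids=[#4:3@102 #8:7@100 #6:5@99 #3:2@95] asks=[-]

Answer: bid=- ask=95
bid=- ask=95
bid=95 ask=-
bid=102 ask=-
bid=103 ask=-
bid=103 ask=-
bid=102 ask=-
bid=102 ask=-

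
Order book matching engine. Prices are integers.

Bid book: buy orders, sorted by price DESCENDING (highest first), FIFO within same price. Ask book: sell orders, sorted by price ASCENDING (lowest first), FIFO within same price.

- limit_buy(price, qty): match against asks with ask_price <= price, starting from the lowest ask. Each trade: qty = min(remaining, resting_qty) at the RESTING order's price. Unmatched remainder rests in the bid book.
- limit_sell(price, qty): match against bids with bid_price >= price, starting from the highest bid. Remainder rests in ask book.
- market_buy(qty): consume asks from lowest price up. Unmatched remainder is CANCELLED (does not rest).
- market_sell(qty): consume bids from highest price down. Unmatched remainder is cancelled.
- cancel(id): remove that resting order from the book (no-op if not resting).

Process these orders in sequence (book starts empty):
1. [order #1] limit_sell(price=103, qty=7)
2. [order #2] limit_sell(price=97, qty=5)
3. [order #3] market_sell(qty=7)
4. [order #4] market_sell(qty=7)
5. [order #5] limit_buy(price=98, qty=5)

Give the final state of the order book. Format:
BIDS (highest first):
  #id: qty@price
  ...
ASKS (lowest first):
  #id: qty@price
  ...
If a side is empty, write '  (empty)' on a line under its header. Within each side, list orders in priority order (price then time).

Answer: BIDS (highest first):
  (empty)
ASKS (lowest first):
  #1: 7@103

Derivation:
After op 1 [order #1] limit_sell(price=103, qty=7): fills=none; bids=[-] asks=[#1:7@103]
After op 2 [order #2] limit_sell(price=97, qty=5): fills=none; bids=[-] asks=[#2:5@97 #1:7@103]
After op 3 [order #3] market_sell(qty=7): fills=none; bids=[-] asks=[#2:5@97 #1:7@103]
After op 4 [order #4] market_sell(qty=7): fills=none; bids=[-] asks=[#2:5@97 #1:7@103]
After op 5 [order #5] limit_buy(price=98, qty=5): fills=#5x#2:5@97; bids=[-] asks=[#1:7@103]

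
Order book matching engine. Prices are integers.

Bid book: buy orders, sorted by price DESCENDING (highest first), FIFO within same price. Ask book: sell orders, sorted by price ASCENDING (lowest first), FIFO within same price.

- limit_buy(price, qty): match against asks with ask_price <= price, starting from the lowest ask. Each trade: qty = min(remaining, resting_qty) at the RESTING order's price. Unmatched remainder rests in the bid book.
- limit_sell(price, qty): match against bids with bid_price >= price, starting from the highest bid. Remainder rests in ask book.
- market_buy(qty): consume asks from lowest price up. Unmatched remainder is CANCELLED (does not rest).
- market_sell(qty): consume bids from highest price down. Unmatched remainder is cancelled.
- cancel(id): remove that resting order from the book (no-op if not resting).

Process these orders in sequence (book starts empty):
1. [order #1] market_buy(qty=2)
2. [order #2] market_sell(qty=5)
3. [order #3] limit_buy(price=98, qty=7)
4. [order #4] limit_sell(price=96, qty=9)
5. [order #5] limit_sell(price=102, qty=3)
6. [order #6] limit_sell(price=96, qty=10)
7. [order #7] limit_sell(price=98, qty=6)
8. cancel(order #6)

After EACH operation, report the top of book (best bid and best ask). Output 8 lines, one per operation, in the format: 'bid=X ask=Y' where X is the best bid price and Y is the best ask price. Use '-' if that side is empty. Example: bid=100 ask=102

After op 1 [order #1] market_buy(qty=2): fills=none; bids=[-] asks=[-]
After op 2 [order #2] market_sell(qty=5): fills=none; bids=[-] asks=[-]
After op 3 [order #3] limit_buy(price=98, qty=7): fills=none; bids=[#3:7@98] asks=[-]
After op 4 [order #4] limit_sell(price=96, qty=9): fills=#3x#4:7@98; bids=[-] asks=[#4:2@96]
After op 5 [order #5] limit_sell(price=102, qty=3): fills=none; bids=[-] asks=[#4:2@96 #5:3@102]
After op 6 [order #6] limit_sell(price=96, qty=10): fills=none; bids=[-] asks=[#4:2@96 #6:10@96 #5:3@102]
After op 7 [order #7] limit_sell(price=98, qty=6): fills=none; bids=[-] asks=[#4:2@96 #6:10@96 #7:6@98 #5:3@102]
After op 8 cancel(order #6): fills=none; bids=[-] asks=[#4:2@96 #7:6@98 #5:3@102]

Answer: bid=- ask=-
bid=- ask=-
bid=98 ask=-
bid=- ask=96
bid=- ask=96
bid=- ask=96
bid=- ask=96
bid=- ask=96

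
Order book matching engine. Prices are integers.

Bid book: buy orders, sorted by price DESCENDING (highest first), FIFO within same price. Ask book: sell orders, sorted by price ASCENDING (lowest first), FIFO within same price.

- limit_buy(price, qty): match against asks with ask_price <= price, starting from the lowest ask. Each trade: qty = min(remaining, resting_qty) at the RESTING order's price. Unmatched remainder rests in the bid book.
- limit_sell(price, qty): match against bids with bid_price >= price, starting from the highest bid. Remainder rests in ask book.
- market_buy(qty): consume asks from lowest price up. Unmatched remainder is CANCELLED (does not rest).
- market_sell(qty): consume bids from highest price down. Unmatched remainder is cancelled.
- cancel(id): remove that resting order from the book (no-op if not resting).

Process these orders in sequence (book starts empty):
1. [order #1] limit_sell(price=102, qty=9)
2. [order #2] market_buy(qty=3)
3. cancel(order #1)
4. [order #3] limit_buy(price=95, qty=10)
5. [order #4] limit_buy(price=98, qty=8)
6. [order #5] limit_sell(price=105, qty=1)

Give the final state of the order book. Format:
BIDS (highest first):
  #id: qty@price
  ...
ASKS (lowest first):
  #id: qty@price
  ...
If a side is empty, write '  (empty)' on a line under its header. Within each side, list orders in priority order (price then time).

Answer: BIDS (highest first):
  #4: 8@98
  #3: 10@95
ASKS (lowest first):
  #5: 1@105

Derivation:
After op 1 [order #1] limit_sell(price=102, qty=9): fills=none; bids=[-] asks=[#1:9@102]
After op 2 [order #2] market_buy(qty=3): fills=#2x#1:3@102; bids=[-] asks=[#1:6@102]
After op 3 cancel(order #1): fills=none; bids=[-] asks=[-]
After op 4 [order #3] limit_buy(price=95, qty=10): fills=none; bids=[#3:10@95] asks=[-]
After op 5 [order #4] limit_buy(price=98, qty=8): fills=none; bids=[#4:8@98 #3:10@95] asks=[-]
After op 6 [order #5] limit_sell(price=105, qty=1): fills=none; bids=[#4:8@98 #3:10@95] asks=[#5:1@105]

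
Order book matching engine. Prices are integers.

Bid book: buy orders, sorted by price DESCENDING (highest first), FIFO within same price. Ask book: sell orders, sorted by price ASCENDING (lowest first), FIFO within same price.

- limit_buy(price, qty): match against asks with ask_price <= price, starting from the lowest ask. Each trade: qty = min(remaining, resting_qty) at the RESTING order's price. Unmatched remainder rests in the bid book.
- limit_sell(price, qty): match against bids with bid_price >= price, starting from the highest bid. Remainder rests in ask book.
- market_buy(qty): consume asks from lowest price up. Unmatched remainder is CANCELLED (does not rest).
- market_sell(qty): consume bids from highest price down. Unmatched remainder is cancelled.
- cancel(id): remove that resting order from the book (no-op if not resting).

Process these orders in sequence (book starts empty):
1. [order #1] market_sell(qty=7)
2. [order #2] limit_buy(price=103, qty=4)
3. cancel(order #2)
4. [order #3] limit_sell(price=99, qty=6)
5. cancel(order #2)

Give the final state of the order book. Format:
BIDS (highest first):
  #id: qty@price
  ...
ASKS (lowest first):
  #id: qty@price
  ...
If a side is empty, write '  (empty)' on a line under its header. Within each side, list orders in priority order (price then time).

After op 1 [order #1] market_sell(qty=7): fills=none; bids=[-] asks=[-]
After op 2 [order #2] limit_buy(price=103, qty=4): fills=none; bids=[#2:4@103] asks=[-]
After op 3 cancel(order #2): fills=none; bids=[-] asks=[-]
After op 4 [order #3] limit_sell(price=99, qty=6): fills=none; bids=[-] asks=[#3:6@99]
After op 5 cancel(order #2): fills=none; bids=[-] asks=[#3:6@99]

Answer: BIDS (highest first):
  (empty)
ASKS (lowest first):
  #3: 6@99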